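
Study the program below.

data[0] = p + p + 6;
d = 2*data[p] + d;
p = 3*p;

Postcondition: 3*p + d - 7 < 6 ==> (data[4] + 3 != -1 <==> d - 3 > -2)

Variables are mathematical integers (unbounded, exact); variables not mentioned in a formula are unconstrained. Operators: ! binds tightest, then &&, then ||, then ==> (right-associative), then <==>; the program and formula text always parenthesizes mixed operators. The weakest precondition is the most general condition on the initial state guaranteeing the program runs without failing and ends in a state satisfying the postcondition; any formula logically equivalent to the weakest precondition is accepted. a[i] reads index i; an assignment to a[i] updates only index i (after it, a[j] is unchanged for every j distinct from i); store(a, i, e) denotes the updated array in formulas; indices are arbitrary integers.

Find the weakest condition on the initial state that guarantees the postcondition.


Working backward. After the program, the postcondition 3*p + d - 7 < 6 ==> (data[4] + 3 != -1 <==> d - 3 > -2) must hold; in canonical form it is d + 3*p < 13 ==> (data[4] != -4 <==> d > 1).
Before p := 3*p: d + 9*p < 13 ==> (data[4] != -4 <==> d > 1)
Before d := 2*data[p] + d: 2*data[p] + d + 9*p < 13 ==> (data[4] != -4 <==> 2*data[p] + d > 1)
Before data[0] := p + p + 6: 2*store(data, 0, 2*p + 6)[p] + d + 9*p < 13 ==> (data[4] != -4 <==> 2*store(data, 0, 2*p + 6)[p] + d > 1)
Answer: WP = 2*store(data, 0, 2*p + 6)[p] + d + 9*p < 13 ==> (data[4] != -4 <==> 2*store(data, 0, 2*p + 6)[p] + d > 1)


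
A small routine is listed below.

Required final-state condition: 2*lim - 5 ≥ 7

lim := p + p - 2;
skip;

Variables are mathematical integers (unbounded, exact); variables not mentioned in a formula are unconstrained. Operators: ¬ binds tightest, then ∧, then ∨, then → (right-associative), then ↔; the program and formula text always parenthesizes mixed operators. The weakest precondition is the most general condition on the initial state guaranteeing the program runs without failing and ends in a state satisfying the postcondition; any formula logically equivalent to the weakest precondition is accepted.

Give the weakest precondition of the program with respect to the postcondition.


Working backward. After the program, the postcondition 2*lim - 5 ≥ 7 must hold; in canonical form it is 2*lim ≥ 12.
Before skip: 2*lim ≥ 12
Before lim := p + p - 2: 4*p ≥ 16
Answer: WP = 4*p ≥ 16


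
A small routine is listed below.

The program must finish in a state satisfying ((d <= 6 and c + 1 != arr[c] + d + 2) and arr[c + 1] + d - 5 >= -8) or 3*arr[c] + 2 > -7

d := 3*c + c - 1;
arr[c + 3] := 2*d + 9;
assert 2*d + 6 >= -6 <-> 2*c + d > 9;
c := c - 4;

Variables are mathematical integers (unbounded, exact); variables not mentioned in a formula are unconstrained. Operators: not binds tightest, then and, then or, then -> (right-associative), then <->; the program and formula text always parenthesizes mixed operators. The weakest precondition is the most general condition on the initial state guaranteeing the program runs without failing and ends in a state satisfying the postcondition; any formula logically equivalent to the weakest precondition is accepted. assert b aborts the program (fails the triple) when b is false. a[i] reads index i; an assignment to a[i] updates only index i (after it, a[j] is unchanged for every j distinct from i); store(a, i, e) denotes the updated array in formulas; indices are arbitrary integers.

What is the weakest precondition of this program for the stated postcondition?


Working backward. After the program, the postcondition ((d <= 6 and c + 1 != arr[c] + d + 2) and arr[c + 1] + d - 5 >= -8) or 3*arr[c] + 2 > -7 must hold; in canonical form it is (d <= 6 and c != arr[c] + d + 1 and arr[c + 1] + d >= -3) or 3*arr[c] > -9.
Before c := c - 4: (d <= 6 and c != arr[c - 4] + d + 5 and arr[c - 3] + d >= -3) or 3*arr[c - 4] > -9
Before assert 2*d + 6 >= -6 <-> 2*c + d > 9: (2*d >= -12 <-> 2*c + d > 9) and ((d <= 6 and c != arr[c - 4] + d + 5 and arr[c - 3] + d >= -3) or 3*arr[c - 4] > -9)
Before arr[c + 3] := 2*d + 9: (2*d >= -12 <-> 2*c + d > 9) and ((d <= 6 and c != store(arr, c + 3, 2*d + 9)[c - 4] + d + 5 and store(arr, c + 3, 2*d + 9)[c - 3] + d >= -3) or 3*store(arr, c + 3, 2*d + 9)[c - 4] > -9)
Before d := 3*c + c - 1: (8*c >= -10 <-> 6*c > 10) and ((4*c <= 7 and store(arr, c + 3, 8*c + 7)[c - 4] + 3*c != -4 and store(arr, c + 3, 8*c + 7)[c - 3] + 4*c >= -2) or 3*store(arr, c + 3, 8*c + 7)[c - 4] > -9)
Answer: WP = (8*c >= -10 <-> 6*c > 10) and ((4*c <= 7 and store(arr, c + 3, 8*c + 7)[c - 4] + 3*c != -4 and store(arr, c + 3, 8*c + 7)[c - 3] + 4*c >= -2) or 3*store(arr, c + 3, 8*c + 7)[c - 4] > -9)


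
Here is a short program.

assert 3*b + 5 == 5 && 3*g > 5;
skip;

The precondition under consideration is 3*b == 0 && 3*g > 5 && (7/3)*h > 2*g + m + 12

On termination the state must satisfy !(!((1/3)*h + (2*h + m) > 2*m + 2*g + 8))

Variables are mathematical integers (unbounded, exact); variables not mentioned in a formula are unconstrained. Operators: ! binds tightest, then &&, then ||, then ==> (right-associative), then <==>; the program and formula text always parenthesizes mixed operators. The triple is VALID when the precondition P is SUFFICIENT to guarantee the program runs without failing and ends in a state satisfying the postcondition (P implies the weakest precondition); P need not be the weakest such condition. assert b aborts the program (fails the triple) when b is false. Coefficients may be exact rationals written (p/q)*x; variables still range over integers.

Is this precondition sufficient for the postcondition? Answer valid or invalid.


Working backward. After the program, the postcondition !(!((1/3)*h + (2*h + m) > 2*m + 2*g + 8)) must hold; in canonical form it is (7/3)*h > 2*g + m + 8.
Before skip: (7/3)*h > 2*g + m + 8
Before assert 3*b + 5 == 5 && 3*g > 5: 3*b == 0 && 3*g > 5 && (7/3)*h > 2*g + m + 8
The weakest precondition is 3*b == 0 && 3*g > 5 && (7/3)*h > 2*g + m + 8.
Check whether 3*b == 0 && 3*g > 5 && (7/3)*h > 2*g + m + 12 implies it.
Every state satisfying the precondition satisfies the weakest precondition: the implication holds.
Answer: valid


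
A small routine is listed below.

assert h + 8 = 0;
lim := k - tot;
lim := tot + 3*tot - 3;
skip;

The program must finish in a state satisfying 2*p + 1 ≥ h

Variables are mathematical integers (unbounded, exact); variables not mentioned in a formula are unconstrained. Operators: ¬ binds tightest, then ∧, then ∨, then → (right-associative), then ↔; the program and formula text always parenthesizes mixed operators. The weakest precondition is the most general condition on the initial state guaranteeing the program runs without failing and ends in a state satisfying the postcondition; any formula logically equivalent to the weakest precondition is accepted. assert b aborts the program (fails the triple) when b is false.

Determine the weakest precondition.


Working backward. After the program, the postcondition 2*p + 1 ≥ h must hold; in canonical form it is 2*p ≥ h - 1.
Before skip: 2*p ≥ h - 1
Before lim := tot + 3*tot - 3: 2*p ≥ h - 1
Before lim := k - tot: 2*p ≥ h - 1
Before assert h + 8 = 0: h = -8 ∧ 2*p ≥ h - 1
Answer: WP = h = -8 ∧ 2*p ≥ h - 1


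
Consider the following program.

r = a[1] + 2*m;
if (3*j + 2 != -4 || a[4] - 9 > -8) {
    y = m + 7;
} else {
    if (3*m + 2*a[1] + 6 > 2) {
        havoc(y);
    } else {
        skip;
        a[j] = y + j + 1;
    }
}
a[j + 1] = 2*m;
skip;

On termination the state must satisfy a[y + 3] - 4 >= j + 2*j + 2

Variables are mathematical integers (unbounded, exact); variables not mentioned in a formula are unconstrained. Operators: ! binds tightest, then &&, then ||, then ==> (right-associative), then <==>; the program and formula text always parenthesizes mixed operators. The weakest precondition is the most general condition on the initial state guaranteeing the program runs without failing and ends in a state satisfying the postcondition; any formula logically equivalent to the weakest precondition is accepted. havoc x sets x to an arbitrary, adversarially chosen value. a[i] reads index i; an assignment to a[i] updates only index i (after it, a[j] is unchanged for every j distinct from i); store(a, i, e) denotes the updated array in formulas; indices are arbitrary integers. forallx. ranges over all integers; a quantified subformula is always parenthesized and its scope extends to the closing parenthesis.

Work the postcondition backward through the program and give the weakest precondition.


Working backward. After the program, the postcondition a[y + 3] - 4 >= j + 2*j + 2 must hold; in canonical form it is a[y + 3] >= 3*j + 6.
Before skip: a[y + 3] >= 3*j + 6
Before a[j + 1] := 2*m: store(a, j + 1, 2*m)[y + 3] >= 3*j + 6
Then branch requires store(a, j + 1, 2*m)[m + 10] >= 3*j + 6; else branch requires (2*a[1] + 3*m > -4 ==> (forall y_1. store(a, j + 1, 2*m)[y_1 + 3] >= 3*j + 6)) && ((!(2*a[1] + 3*m > -4)) ==> store(store(a, j, j + y + 1), j + 1, 2*m)[y + 3] >= 3*j + 6).
Before the if: ((3*j != -6 || a[4] > 1) ==> store(a, j + 1, 2*m)[m + 10] >= 3*j + 6) && ((!(3*j != -6 || a[4] > 1)) ==> ((2*a[1] + 3*m > -4 ==> (forall y_1. store(a, j + 1, 2*m)[y_1 + 3] >= 3*j + 6)) && ((!(2*a[1] + 3*m > -4)) ==> store(store(a, j, j + y + 1), j + 1, 2*m)[y + 3] >= 3*j + 6)))
Before r := a[1] + 2*m: ((3*j != -6 || a[4] > 1) ==> store(a, j + 1, 2*m)[m + 10] >= 3*j + 6) && ((!(3*j != -6 || a[4] > 1)) ==> ((2*a[1] + 3*m > -4 ==> (forall y_1. store(a, j + 1, 2*m)[y_1 + 3] >= 3*j + 6)) && ((!(2*a[1] + 3*m > -4)) ==> store(store(a, j, j + y + 1), j + 1, 2*m)[y + 3] >= 3*j + 6)))
Answer: WP = ((3*j != -6 || a[4] > 1) ==> store(a, j + 1, 2*m)[m + 10] >= 3*j + 6) && ((!(3*j != -6 || a[4] > 1)) ==> ((2*a[1] + 3*m > -4 ==> (forall y_1. store(a, j + 1, 2*m)[y_1 + 3] >= 3*j + 6)) && ((!(2*a[1] + 3*m > -4)) ==> store(store(a, j, j + y + 1), j + 1, 2*m)[y + 3] >= 3*j + 6)))


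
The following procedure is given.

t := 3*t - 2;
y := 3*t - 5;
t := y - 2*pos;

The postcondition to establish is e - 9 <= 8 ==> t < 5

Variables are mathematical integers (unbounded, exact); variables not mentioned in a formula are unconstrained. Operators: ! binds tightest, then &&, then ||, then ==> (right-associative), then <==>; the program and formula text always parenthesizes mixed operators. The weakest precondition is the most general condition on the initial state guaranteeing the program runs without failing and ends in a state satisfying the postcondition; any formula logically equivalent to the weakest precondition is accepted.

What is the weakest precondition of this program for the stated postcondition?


Working backward. After the program, the postcondition e - 9 <= 8 ==> t < 5 must hold; in canonical form it is e <= 17 ==> t < 5.
Before t := y - 2*pos: e <= 17 ==> y < 2*pos + 5
Before y := 3*t - 5: e <= 17 ==> 3*t < 2*pos + 10
Before t := 3*t - 2: e <= 17 ==> 9*t < 2*pos + 16
Answer: WP = e <= 17 ==> 9*t < 2*pos + 16


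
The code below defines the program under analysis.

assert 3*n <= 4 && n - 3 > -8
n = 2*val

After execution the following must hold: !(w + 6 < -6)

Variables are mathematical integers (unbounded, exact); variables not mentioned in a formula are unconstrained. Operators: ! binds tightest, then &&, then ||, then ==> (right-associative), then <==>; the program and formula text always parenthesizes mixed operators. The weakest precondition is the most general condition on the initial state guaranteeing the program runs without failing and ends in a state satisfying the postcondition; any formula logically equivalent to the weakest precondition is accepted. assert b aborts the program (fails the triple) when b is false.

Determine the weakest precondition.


Working backward. After the program, the postcondition !(w + 6 < -6) must hold; in canonical form it is !(w < -12).
Before n := 2*val: !(w < -12)
Before assert 3*n <= 4 && n - 3 > -8: 3*n <= 4 && n > -5 && (!(w < -12))
Answer: WP = 3*n <= 4 && n > -5 && (!(w < -12))


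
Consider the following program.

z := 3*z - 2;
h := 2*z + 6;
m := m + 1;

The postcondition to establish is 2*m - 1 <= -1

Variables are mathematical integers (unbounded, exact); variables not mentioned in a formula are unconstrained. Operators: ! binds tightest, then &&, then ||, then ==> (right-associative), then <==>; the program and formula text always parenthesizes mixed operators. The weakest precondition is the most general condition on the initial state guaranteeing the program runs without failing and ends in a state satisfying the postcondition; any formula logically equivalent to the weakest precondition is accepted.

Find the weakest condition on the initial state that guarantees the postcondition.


Working backward. After the program, the postcondition 2*m - 1 <= -1 must hold; in canonical form it is 2*m <= 0.
Before m := m + 1: 2*m <= -2
Before h := 2*z + 6: 2*m <= -2
Before z := 3*z - 2: 2*m <= -2
Answer: WP = 2*m <= -2


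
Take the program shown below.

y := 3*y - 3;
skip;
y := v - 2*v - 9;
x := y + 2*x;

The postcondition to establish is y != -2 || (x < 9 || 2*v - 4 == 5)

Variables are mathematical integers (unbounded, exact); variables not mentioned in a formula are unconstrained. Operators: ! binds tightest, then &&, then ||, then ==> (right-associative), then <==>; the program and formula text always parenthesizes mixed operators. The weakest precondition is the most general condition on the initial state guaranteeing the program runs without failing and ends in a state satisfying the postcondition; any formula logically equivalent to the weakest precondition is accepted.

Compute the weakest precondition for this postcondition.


Working backward. After the program, the postcondition y != -2 || (x < 9 || 2*v - 4 == 5) must hold; in canonical form it is y != -2 || x < 9 || 2*v == 9.
Before x := y + 2*x: y != -2 || 2*x + y < 9 || 2*v == 9
Before y := v - 2*v - 9: v != -7 || 2*x < v + 18 || 2*v == 9
Before skip: v != -7 || 2*x < v + 18 || 2*v == 9
Before y := 3*y - 3: v != -7 || 2*x < v + 18 || 2*v == 9
Answer: WP = v != -7 || 2*x < v + 18 || 2*v == 9


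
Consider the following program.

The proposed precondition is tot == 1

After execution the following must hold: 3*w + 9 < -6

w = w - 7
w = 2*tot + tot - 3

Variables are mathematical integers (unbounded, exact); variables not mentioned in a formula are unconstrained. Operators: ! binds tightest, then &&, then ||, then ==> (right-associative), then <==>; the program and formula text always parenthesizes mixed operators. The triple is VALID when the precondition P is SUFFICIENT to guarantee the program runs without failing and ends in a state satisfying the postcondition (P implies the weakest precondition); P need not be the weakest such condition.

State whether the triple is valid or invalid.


Working backward. After the program, the postcondition 3*w + 9 < -6 must hold; in canonical form it is 3*w < -15.
Before w := 2*tot + tot - 3: 9*tot < -6
Before w := w - 7: 9*tot < -6
The weakest precondition is 9*tot < -6.
Check whether tot == 1 implies it.
Countermodel: at the initial state tot = 1, the precondition holds but the weakest precondition fails.
Answer: invalid


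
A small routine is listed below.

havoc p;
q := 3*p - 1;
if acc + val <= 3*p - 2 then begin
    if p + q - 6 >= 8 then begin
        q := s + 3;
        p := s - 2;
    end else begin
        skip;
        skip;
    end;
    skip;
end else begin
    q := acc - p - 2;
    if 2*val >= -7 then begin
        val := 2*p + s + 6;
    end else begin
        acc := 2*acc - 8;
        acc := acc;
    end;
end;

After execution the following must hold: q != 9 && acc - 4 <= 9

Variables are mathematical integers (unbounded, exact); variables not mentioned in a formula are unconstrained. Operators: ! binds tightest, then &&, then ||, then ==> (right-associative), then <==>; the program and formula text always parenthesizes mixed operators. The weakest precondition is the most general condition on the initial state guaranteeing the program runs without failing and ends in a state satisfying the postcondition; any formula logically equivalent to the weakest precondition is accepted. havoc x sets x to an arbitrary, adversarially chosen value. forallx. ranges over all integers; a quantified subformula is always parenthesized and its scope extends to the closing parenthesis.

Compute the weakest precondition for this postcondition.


Working backward. After the program, the postcondition q != 9 && acc - 4 <= 9 must hold; in canonical form it is q != 9 && acc <= 13.
Then branch requires (p + q >= 14 ==> (s != 6 && acc <= 13)) && ((!(p + q >= 14)) ==> (q != 9 && acc <= 13)); else branch requires (2*val >= -7 ==> (acc != p + 11 && acc <= 13)) && ((!(2*val >= -7)) ==> (acc != p + 11 && 2*acc <= 21)).
Before the if: (acc + val <= 3*p - 2 ==> ((p + q >= 14 ==> (s != 6 && acc <= 13)) && ((!(p + q >= 14)) ==> (q != 9 && acc <= 13)))) && ((!(acc + val <= 3*p - 2)) ==> ((2*val >= -7 ==> (acc != p + 11 && acc <= 13)) && ((!(2*val >= -7)) ==> (acc != p + 11 && 2*acc <= 21))))
Before q := 3*p - 1: (acc + val <= 3*p - 2 ==> ((4*p >= 15 ==> (s != 6 && acc <= 13)) && ((!(4*p >= 15)) ==> (3*p != 10 && acc <= 13)))) && ((!(acc + val <= 3*p - 2)) ==> ((2*val >= -7 ==> (acc != p + 11 && acc <= 13)) && ((!(2*val >= -7)) ==> (acc != p + 11 && 2*acc <= 21))))
Before havoc p: forall p_1. ((acc + val <= 3*p_1 - 2 ==> ((4*p_1 >= 15 ==> (s != 6 && acc <= 13)) && ((!(4*p_1 >= 15)) ==> (3*p_1 != 10 && acc <= 13)))) && ((!(acc + val <= 3*p_1 - 2)) ==> ((2*val >= -7 ==> (acc != p_1 + 11 && acc <= 13)) && ((!(2*val >= -7)) ==> (acc != p_1 + 11 && 2*acc <= 21)))))
Answer: WP = forall p_1. ((acc + val <= 3*p_1 - 2 ==> ((4*p_1 >= 15 ==> (s != 6 && acc <= 13)) && ((!(4*p_1 >= 15)) ==> (3*p_1 != 10 && acc <= 13)))) && ((!(acc + val <= 3*p_1 - 2)) ==> ((2*val >= -7 ==> (acc != p_1 + 11 && acc <= 13)) && ((!(2*val >= -7)) ==> (acc != p_1 + 11 && 2*acc <= 21)))))


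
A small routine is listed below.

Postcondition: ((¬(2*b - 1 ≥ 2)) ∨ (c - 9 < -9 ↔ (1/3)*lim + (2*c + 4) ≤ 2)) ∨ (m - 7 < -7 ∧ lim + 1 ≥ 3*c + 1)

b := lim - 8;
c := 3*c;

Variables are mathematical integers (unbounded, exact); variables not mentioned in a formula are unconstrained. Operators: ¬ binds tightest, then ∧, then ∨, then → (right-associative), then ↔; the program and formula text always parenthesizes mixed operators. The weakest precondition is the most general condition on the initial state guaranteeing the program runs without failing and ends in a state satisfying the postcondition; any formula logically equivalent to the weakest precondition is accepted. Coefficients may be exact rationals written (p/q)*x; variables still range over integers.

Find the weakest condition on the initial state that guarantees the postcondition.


Working backward. After the program, the postcondition ((¬(2*b - 1 ≥ 2)) ∨ (c - 9 < -9 ↔ (1/3)*lim + (2*c + 4) ≤ 2)) ∨ (m - 7 < -7 ∧ lim + 1 ≥ 3*c + 1) must hold; in canonical form it is (¬(2*b ≥ 3)) ∨ (c < 0 ↔ 2*c + (1/3)*lim ≤ -2) ∨ (m < 0 ∧ lim ≥ 3*c).
Before c := 3*c: (¬(2*b ≥ 3)) ∨ (3*c < 0 ↔ 6*c + (1/3)*lim ≤ -2) ∨ (m < 0 ∧ lim ≥ 9*c)
Before b := lim - 8: (¬(2*lim ≥ 19)) ∨ (3*c < 0 ↔ 6*c + (1/3)*lim ≤ -2) ∨ (m < 0 ∧ lim ≥ 9*c)
Answer: WP = (¬(2*lim ≥ 19)) ∨ (3*c < 0 ↔ 6*c + (1/3)*lim ≤ -2) ∨ (m < 0 ∧ lim ≥ 9*c)


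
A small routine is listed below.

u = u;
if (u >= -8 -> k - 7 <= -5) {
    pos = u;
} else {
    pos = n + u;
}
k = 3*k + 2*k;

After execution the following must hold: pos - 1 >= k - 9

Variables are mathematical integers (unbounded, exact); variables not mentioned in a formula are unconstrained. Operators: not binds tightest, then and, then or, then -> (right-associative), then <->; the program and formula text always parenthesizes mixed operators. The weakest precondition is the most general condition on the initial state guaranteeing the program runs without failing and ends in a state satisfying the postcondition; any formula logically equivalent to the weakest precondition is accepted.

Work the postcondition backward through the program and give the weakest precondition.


Working backward. After the program, the postcondition pos - 1 >= k - 9 must hold; in canonical form it is pos >= k - 8.
Before k := 3*k + 2*k: pos >= 5*k - 8
Then branch requires u >= 5*k - 8; else branch requires n + u >= 5*k - 8.
Before the if: ((u >= -8 -> k <= 2) -> u >= 5*k - 8) and ((not (u >= -8 -> k <= 2)) -> n + u >= 5*k - 8)
Before u := u: ((u >= -8 -> k <= 2) -> u >= 5*k - 8) and ((not (u >= -8 -> k <= 2)) -> n + u >= 5*k - 8)
Answer: WP = ((u >= -8 -> k <= 2) -> u >= 5*k - 8) and ((not (u >= -8 -> k <= 2)) -> n + u >= 5*k - 8)


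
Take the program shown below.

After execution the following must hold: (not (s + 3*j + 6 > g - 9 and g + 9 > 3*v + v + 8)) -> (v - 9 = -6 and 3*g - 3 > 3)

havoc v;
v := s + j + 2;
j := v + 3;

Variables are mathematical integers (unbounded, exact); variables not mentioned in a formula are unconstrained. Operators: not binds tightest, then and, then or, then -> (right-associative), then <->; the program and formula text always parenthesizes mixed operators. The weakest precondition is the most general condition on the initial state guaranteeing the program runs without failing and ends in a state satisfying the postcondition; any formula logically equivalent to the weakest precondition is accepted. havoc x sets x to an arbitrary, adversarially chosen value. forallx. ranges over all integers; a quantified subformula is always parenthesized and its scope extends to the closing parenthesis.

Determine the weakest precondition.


Working backward. After the program, the postcondition (not (s + 3*j + 6 > g - 9 and g + 9 > 3*v + v + 8)) -> (v - 9 = -6 and 3*g - 3 > 3) must hold; in canonical form it is (not (3*j + s > g - 15 and g > 4*v - 1)) -> (v = 3 and 3*g > 6).
Before j := v + 3: (not (s + 3*v > g - 24 and g > 4*v - 1)) -> (v = 3 and 3*g > 6)
Before v := s + j + 2: (not (3*j + 4*s > g - 30 and g > 4*j + 4*s + 7)) -> (j + s = 1 and 3*g > 6)
Before havoc v: (not (3*j + 4*s > g - 30 and g > 4*j + 4*s + 7)) -> (j + s = 1 and 3*g > 6)
Answer: WP = (not (3*j + 4*s > g - 30 and g > 4*j + 4*s + 7)) -> (j + s = 1 and 3*g > 6)


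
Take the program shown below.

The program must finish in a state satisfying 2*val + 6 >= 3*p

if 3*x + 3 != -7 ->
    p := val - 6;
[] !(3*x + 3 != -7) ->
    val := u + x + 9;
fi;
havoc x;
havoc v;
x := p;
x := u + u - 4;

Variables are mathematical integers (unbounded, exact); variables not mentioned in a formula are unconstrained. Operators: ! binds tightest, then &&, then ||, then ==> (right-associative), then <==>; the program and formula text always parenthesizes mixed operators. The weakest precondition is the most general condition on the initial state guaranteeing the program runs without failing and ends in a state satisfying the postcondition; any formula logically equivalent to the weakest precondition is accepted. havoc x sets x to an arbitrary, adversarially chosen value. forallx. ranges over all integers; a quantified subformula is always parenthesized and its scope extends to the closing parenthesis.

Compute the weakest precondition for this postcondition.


Working backward. After the program, the postcondition 2*val + 6 >= 3*p must hold; in canonical form it is 2*val >= 3*p - 6.
Before x := u + u - 4: 2*val >= 3*p - 6
Before x := p: 2*val >= 3*p - 6
Before havoc v: 2*val >= 3*p - 6
Before havoc x: 2*val >= 3*p - 6
Then branch requires val <= 24; else branch requires 2*u + 2*x >= 3*p - 24.
Before the if: (3*x != -10 ==> val <= 24) && ((!(3*x != -10)) ==> 2*u + 2*x >= 3*p - 24)
Answer: WP = (3*x != -10 ==> val <= 24) && ((!(3*x != -10)) ==> 2*u + 2*x >= 3*p - 24)


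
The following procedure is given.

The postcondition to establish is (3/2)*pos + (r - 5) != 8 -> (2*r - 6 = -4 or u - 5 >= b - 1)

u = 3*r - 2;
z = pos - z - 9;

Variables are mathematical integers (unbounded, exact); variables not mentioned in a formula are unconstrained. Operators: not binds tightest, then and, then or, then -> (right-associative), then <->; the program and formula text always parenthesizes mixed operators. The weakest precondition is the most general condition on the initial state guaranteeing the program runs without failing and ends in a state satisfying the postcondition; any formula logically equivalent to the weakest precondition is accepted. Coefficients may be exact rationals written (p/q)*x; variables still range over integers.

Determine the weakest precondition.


Working backward. After the program, the postcondition (3/2)*pos + (r - 5) != 8 -> (2*r - 6 = -4 or u - 5 >= b - 1) must hold; in canonical form it is (3/2)*pos + r != 13 -> (2*r = 2 or u >= b + 4).
Before z := pos - z - 9: (3/2)*pos + r != 13 -> (2*r = 2 or u >= b + 4)
Before u := 3*r - 2: (3/2)*pos + r != 13 -> (2*r = 2 or 3*r >= b + 6)
Answer: WP = (3/2)*pos + r != 13 -> (2*r = 2 or 3*r >= b + 6)


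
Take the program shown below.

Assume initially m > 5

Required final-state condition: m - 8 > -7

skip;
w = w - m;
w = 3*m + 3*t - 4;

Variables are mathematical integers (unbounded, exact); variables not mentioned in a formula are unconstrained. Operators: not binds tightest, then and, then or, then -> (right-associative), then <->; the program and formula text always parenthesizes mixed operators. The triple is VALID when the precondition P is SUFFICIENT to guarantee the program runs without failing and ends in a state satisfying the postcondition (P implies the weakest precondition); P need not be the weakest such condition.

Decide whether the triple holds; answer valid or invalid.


Working backward. After the program, the postcondition m - 8 > -7 must hold; in canonical form it is m > 1.
Before w := 3*m + 3*t - 4: m > 1
Before w := w - m: m > 1
Before skip: m > 1
The weakest precondition is m > 1.
Check whether m > 5 implies it.
Every state satisfying the precondition satisfies the weakest precondition: the implication holds.
Answer: valid


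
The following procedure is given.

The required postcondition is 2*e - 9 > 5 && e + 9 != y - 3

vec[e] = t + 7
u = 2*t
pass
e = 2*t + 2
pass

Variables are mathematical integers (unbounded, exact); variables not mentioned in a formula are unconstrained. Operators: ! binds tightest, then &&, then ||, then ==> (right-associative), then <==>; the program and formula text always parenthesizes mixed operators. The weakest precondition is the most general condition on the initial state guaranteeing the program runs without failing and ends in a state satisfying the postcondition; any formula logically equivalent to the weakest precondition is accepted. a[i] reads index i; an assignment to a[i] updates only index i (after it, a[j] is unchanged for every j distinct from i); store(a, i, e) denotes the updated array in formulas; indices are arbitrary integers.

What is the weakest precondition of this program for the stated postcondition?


Working backward. After the program, the postcondition 2*e - 9 > 5 && e + 9 != y - 3 must hold; in canonical form it is 2*e > 14 && e != y - 12.
Before skip: 2*e > 14 && e != y - 12
Before e := 2*t + 2: 4*t > 10 && 2*t != y - 14
Before skip: 4*t > 10 && 2*t != y - 14
Before u := 2*t: 4*t > 10 && 2*t != y - 14
Before vec[e] := t + 7: 4*t > 10 && 2*t != y - 14
Answer: WP = 4*t > 10 && 2*t != y - 14


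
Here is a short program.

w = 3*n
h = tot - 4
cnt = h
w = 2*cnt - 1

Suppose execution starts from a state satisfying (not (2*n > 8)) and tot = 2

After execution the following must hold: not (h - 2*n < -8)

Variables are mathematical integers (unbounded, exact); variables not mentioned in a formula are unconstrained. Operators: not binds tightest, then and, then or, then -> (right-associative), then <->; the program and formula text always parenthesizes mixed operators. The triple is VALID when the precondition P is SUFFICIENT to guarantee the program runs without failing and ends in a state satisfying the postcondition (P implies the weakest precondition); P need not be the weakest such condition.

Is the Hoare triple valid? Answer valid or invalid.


Working backward. After the program, the postcondition not (h - 2*n < -8) must hold; in canonical form it is not (h < 2*n - 8).
Before w := 2*cnt - 1: not (h < 2*n - 8)
Before cnt := h: not (h < 2*n - 8)
Before h := tot - 4: not (tot < 2*n - 4)
Before w := 3*n: not (tot < 2*n - 4)
The weakest precondition is not (tot < 2*n - 4).
Check whether (not (2*n > 8)) and tot = 2 implies it.
Countermodel: at the initial state n = 4, tot = 2, the precondition holds but the weakest precondition fails.
Answer: invalid


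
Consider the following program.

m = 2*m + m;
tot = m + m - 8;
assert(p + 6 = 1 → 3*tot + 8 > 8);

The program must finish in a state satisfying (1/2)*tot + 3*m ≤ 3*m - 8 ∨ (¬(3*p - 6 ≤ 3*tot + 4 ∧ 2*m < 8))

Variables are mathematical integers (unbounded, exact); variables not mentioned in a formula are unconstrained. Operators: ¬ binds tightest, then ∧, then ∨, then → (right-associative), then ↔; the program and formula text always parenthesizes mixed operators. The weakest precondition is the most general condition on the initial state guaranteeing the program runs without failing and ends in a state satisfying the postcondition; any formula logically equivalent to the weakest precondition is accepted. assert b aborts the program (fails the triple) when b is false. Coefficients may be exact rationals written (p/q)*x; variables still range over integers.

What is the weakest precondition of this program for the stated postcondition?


Working backward. After the program, the postcondition (1/2)*tot + 3*m ≤ 3*m - 8 ∨ (¬(3*p - 6 ≤ 3*tot + 4 ∧ 2*m < 8)) must hold; in canonical form it is (1/2)*tot ≤ -8 ∨ (¬(3*p ≤ 3*tot + 10 ∧ 2*m < 8)).
Before assert p + 6 = 1 → 3*tot + 8 > 8: (p = -5 → 3*tot > 0) ∧ ((1/2)*tot ≤ -8 ∨ (¬(3*p ≤ 3*tot + 10 ∧ 2*m < 8)))
Before tot := m + m - 8: (p = -5 → 6*m > 24) ∧ (m ≤ -4 ∨ (¬(3*p ≤ 6*m - 14 ∧ 2*m < 8)))
Before m := 2*m + m: (p = -5 → 18*m > 24) ∧ (3*m ≤ -4 ∨ (¬(3*p ≤ 18*m - 14 ∧ 6*m < 8)))
Answer: WP = (p = -5 → 18*m > 24) ∧ (3*m ≤ -4 ∨ (¬(3*p ≤ 18*m - 14 ∧ 6*m < 8)))


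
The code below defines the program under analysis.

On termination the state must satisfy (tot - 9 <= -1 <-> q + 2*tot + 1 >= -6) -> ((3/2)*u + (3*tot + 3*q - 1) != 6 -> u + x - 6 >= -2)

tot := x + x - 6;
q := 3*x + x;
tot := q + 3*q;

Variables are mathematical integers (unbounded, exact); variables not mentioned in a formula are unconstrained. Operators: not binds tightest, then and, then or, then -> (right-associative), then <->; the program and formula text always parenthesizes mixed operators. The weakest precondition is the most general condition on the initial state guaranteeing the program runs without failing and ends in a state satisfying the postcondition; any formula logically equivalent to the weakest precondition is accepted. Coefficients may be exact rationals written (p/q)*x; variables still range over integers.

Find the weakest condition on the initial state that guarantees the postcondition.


Working backward. After the program, the postcondition (tot - 9 <= -1 <-> q + 2*tot + 1 >= -6) -> ((3/2)*u + (3*tot + 3*q - 1) != 6 -> u + x - 6 >= -2) must hold; in canonical form it is (tot <= 8 <-> q + 2*tot >= -7) -> (3*q + 3*tot + (3/2)*u != 7 -> u + x >= 4).
Before tot := q + 3*q: (4*q <= 8 <-> 9*q >= -7) -> (15*q + (3/2)*u != 7 -> u + x >= 4)
Before q := 3*x + x: (16*x <= 8 <-> 36*x >= -7) -> ((3/2)*u + 60*x != 7 -> u + x >= 4)
Before tot := x + x - 6: (16*x <= 8 <-> 36*x >= -7) -> ((3/2)*u + 60*x != 7 -> u + x >= 4)
Answer: WP = (16*x <= 8 <-> 36*x >= -7) -> ((3/2)*u + 60*x != 7 -> u + x >= 4)


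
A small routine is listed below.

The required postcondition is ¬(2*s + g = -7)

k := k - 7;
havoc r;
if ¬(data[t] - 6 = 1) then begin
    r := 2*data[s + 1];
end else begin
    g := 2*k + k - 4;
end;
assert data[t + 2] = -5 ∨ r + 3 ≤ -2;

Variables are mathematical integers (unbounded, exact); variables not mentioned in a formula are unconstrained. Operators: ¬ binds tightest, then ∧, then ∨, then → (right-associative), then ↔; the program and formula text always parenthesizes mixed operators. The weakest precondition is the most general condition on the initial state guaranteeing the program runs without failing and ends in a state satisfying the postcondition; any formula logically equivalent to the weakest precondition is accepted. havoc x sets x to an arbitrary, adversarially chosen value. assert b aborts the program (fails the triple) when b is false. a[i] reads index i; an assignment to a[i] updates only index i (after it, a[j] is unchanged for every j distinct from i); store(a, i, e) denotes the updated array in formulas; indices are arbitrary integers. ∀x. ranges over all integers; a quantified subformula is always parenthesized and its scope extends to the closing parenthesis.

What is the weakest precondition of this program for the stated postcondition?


Working backward. After the program, the postcondition ¬(2*s + g = -7) must hold; in canonical form it is ¬(g + 2*s = -7).
Before assert data[t + 2] = -5 ∨ r + 3 ≤ -2: (data[t + 2] = -5 ∨ r ≤ -5) ∧ (¬(g + 2*s = -7))
Then branch requires (data[t + 2] = -5 ∨ 2*data[s + 1] ≤ -5) ∧ (¬(g + 2*s = -7)); else branch requires (data[t + 2] = -5 ∨ r ≤ -5) ∧ (¬(3*k + 2*s = -3)).
Before the if: ((¬(data[t] = 7)) → ((data[t + 2] = -5 ∨ 2*data[s + 1] ≤ -5) ∧ (¬(g + 2*s = -7)))) ∧ (data[t] = 7 → ((data[t + 2] = -5 ∨ r ≤ -5) ∧ (¬(3*k + 2*s = -3))))
Before havoc r: ∀r_1. (((¬(data[t] = 7)) → ((data[t + 2] = -5 ∨ 2*data[s + 1] ≤ -5) ∧ (¬(g + 2*s = -7)))) ∧ (data[t] = 7 → ((data[t + 2] = -5 ∨ r_1 ≤ -5) ∧ (¬(3*k + 2*s = -3)))))
Before k := k - 7: ∀r_1. (((¬(data[t] = 7)) → ((data[t + 2] = -5 ∨ 2*data[s + 1] ≤ -5) ∧ (¬(g + 2*s = -7)))) ∧ (data[t] = 7 → ((data[t + 2] = -5 ∨ r_1 ≤ -5) ∧ (¬(3*k + 2*s = 18)))))
Answer: WP = ∀r_1. (((¬(data[t] = 7)) → ((data[t + 2] = -5 ∨ 2*data[s + 1] ≤ -5) ∧ (¬(g + 2*s = -7)))) ∧ (data[t] = 7 → ((data[t + 2] = -5 ∨ r_1 ≤ -5) ∧ (¬(3*k + 2*s = 18)))))


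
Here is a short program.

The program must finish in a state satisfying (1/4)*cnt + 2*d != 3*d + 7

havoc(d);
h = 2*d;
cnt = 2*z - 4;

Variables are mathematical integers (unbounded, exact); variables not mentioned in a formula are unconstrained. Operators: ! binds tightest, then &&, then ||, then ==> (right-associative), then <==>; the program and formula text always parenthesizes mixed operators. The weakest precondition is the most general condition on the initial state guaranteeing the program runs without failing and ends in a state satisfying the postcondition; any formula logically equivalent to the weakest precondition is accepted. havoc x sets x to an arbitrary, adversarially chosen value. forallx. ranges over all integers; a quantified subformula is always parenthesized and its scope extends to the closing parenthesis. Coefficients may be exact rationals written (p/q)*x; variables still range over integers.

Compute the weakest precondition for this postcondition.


Working backward. After the program, the postcondition (1/4)*cnt + 2*d != 3*d + 7 must hold; in canonical form it is (1/4)*cnt != d + 7.
Before cnt := 2*z - 4: (1/2)*z != d + 8
Before h := 2*d: (1/2)*z != d + 8
Before havoc d: forall d_1. (1/2)*z != d_1 + 8
Answer: WP = forall d_1. (1/2)*z != d_1 + 8


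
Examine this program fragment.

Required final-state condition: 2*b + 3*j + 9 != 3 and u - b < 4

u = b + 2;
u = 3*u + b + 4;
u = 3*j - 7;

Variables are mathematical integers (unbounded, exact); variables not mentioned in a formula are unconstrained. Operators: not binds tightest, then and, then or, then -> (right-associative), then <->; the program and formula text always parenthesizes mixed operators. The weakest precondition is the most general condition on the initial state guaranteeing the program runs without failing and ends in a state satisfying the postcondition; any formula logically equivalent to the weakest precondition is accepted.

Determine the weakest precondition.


Working backward. After the program, the postcondition 2*b + 3*j + 9 != 3 and u - b < 4 must hold; in canonical form it is 2*b + 3*j != -6 and u < b + 4.
Before u := 3*j - 7: 2*b + 3*j != -6 and 3*j < b + 11
Before u := 3*u + b + 4: 2*b + 3*j != -6 and 3*j < b + 11
Before u := b + 2: 2*b + 3*j != -6 and 3*j < b + 11
Answer: WP = 2*b + 3*j != -6 and 3*j < b + 11


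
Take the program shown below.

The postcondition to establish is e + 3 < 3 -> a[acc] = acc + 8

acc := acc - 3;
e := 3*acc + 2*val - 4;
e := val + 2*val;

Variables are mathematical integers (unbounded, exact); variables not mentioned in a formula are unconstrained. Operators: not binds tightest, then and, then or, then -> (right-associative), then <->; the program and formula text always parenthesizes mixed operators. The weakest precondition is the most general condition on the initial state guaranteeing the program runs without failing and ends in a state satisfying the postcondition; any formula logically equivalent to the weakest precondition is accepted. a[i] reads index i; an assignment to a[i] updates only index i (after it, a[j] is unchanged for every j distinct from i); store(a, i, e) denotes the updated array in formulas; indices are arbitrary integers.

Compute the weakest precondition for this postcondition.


Working backward. After the program, the postcondition e + 3 < 3 -> a[acc] = acc + 8 must hold; in canonical form it is e < 0 -> a[acc] = acc + 8.
Before e := val + 2*val: 3*val < 0 -> a[acc] = acc + 8
Before e := 3*acc + 2*val - 4: 3*val < 0 -> a[acc] = acc + 8
Before acc := acc - 3: 3*val < 0 -> a[acc - 3] = acc + 5
Answer: WP = 3*val < 0 -> a[acc - 3] = acc + 5


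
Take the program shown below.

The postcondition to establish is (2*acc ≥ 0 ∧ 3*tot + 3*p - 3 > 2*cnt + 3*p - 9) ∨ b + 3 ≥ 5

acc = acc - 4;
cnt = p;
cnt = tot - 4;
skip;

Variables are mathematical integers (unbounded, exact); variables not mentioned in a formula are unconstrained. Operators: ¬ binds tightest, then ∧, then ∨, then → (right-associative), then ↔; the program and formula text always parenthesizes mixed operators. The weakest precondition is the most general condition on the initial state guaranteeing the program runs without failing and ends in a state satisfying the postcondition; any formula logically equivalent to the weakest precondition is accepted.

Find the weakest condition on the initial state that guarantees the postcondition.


Working backward. After the program, the postcondition (2*acc ≥ 0 ∧ 3*tot + 3*p - 3 > 2*cnt + 3*p - 9) ∨ b + 3 ≥ 5 must hold; in canonical form it is (2*acc ≥ 0 ∧ 3*tot > 2*cnt - 6) ∨ b ≥ 2.
Before skip: (2*acc ≥ 0 ∧ 3*tot > 2*cnt - 6) ∨ b ≥ 2
Before cnt := tot - 4: (2*acc ≥ 0 ∧ tot > -14) ∨ b ≥ 2
Before cnt := p: (2*acc ≥ 0 ∧ tot > -14) ∨ b ≥ 2
Before acc := acc - 4: (2*acc ≥ 8 ∧ tot > -14) ∨ b ≥ 2
Answer: WP = (2*acc ≥ 8 ∧ tot > -14) ∨ b ≥ 2


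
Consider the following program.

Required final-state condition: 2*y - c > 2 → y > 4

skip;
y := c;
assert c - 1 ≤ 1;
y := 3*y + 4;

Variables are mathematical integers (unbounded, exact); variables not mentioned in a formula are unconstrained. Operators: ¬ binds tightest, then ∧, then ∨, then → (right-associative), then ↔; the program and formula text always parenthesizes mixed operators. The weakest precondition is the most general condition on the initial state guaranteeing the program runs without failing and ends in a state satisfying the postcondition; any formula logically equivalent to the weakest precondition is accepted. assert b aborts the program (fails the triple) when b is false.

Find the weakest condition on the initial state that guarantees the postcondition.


Working backward. After the program, the postcondition 2*y - c > 2 → y > 4 must hold; in canonical form it is 2*y > c + 2 → y > 4.
Before y := 3*y + 4: 6*y > c - 6 → 3*y > 0
Before assert c - 1 ≤ 1: c ≤ 2 ∧ (6*y > c - 6 → 3*y > 0)
Before y := c: c ≤ 2 ∧ (5*c > -6 → 3*c > 0)
Before skip: c ≤ 2 ∧ (5*c > -6 → 3*c > 0)
Answer: WP = c ≤ 2 ∧ (5*c > -6 → 3*c > 0)
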